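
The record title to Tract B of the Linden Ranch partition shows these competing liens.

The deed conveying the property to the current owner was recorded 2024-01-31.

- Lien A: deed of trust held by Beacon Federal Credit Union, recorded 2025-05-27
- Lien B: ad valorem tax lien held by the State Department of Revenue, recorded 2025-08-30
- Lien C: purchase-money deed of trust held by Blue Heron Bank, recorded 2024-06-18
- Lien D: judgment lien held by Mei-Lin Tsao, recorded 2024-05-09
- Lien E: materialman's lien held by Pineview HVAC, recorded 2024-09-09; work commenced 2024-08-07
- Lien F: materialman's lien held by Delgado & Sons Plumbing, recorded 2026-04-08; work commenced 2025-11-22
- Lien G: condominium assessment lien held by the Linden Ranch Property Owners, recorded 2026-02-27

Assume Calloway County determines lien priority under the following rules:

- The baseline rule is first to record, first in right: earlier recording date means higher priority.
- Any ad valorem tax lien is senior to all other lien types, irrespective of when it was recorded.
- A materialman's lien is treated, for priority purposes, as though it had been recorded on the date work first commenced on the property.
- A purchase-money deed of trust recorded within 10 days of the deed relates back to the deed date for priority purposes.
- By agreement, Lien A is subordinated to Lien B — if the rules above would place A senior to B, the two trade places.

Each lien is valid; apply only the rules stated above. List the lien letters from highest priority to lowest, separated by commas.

Effective dates: C was recorded 139 days after the deed, outside the 10-day window, so it keeps its recording date; E is treated as recorded 2024-08-07, the work-commencement date; F's effective date is 2025-11-22, when work began.
B is an ad valorem tax lien and takes priority over every other lien.
Ordering the rest by effective date: D (2024-05-09), C (2024-06-18), E (2024-08-07), A (2025-05-27), F (2025-11-22), G (2026-02-27).
Since A is not senior to B, the subordination leaves the order unchanged.

B, D, C, E, A, F, G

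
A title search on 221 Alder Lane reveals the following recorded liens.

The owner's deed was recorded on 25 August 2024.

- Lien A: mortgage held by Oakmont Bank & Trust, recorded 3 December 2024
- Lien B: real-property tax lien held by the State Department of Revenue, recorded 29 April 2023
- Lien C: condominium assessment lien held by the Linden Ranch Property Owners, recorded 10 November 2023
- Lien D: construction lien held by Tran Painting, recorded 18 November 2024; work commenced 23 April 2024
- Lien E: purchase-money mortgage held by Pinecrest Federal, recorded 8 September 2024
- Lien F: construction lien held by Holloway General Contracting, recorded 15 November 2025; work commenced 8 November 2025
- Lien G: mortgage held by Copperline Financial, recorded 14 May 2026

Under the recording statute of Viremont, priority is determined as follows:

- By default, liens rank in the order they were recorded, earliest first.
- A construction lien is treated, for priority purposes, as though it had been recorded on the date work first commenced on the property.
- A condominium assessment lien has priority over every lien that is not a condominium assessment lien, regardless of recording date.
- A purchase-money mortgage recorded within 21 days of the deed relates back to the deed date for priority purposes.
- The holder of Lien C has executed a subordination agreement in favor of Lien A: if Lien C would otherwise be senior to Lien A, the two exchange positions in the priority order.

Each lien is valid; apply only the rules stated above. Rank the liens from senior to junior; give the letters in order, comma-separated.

Effective dates: D's effective date is 23 April 2024, when work began; E relates back to the deed date 25 August 2024; F is treated as recorded 8 November 2025, the work-commencement date.
As a condominium assessment lien, C is senior to every other lien.
Ordering the rest by effective date: B (29 April 2023), D (23 April 2024), E (25 August 2024), A (3 December 2024), F (8 November 2025), G (14 May 2026).
Because C would otherwise rank above A, the subordination swaps them.

A, B, D, E, C, F, G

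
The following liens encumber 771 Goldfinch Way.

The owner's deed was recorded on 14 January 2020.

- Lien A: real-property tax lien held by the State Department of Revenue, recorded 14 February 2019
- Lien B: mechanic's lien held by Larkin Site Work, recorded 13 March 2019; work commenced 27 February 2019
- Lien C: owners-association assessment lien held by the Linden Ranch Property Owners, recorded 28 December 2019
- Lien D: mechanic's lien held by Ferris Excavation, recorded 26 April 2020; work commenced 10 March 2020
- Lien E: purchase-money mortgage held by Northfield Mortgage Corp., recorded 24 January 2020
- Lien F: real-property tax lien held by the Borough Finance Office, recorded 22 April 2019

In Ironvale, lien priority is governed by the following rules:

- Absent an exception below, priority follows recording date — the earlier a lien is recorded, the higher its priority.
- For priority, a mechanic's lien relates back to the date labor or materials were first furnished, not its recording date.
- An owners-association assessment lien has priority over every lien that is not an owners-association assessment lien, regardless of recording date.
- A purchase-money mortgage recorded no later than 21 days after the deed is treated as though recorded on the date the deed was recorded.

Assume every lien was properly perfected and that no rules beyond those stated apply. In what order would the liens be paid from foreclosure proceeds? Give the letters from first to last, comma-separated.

Effective dates: B is treated as recorded 27 February 2019, the work-commencement date; D is treated as recorded 10 March 2020, the work-commencement date; E relates back to the deed date 14 January 2020.
As an owners-association assessment lien, C is senior to every other lien.
The other liens, earliest effective date first: A (14 February 2019), B (27 February 2019), F (22 April 2019), E (14 January 2020), D (10 March 2020).

C, A, B, F, E, D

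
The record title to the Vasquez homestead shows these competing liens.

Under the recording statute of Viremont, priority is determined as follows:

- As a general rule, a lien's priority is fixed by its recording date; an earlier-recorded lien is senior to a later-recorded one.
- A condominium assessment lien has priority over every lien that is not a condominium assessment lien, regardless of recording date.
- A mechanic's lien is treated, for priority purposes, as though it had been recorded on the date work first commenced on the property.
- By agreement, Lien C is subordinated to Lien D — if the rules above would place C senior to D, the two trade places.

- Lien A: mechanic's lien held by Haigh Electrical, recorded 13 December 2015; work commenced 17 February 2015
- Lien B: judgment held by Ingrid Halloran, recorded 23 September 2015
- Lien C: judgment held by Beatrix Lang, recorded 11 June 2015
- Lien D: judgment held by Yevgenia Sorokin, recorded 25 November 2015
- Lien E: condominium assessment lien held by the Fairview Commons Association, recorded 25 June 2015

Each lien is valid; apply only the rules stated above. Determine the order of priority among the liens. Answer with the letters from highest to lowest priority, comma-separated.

Effective dates: A's effective date is 17 February 2015, when work began.
E, as a condominium assessment lien, has superpriority and ranks first.
Remaining liens by effective date: A (17 February 2015), C (11 June 2015), B (23 September 2015), D (25 November 2015).
C would otherwise be senior to D, so under the subordination agreement C and D exchange positions.

E, A, D, B, C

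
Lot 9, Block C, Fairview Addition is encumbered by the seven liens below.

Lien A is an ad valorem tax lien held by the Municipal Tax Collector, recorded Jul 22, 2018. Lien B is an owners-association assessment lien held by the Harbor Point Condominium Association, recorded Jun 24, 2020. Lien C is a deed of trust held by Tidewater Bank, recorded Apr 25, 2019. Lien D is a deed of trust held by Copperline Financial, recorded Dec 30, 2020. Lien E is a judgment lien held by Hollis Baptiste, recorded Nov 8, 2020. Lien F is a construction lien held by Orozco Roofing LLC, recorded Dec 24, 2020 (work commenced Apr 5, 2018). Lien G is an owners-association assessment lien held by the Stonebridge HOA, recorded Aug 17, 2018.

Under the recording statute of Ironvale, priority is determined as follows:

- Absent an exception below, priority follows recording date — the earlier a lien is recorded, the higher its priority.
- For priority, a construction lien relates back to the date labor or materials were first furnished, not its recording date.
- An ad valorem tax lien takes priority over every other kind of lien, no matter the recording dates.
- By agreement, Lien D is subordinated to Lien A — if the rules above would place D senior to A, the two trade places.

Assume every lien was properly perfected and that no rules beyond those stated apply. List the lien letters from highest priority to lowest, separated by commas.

A, F, G, C, B, E, D

Adjusting effective dates: F's effective date is Apr 5, 2018, when work began.
A is an ad valorem tax lien, so it outranks all other liens regardless of date.
Among the remaining liens, by effective date: F (Apr 5, 2018), G (Aug 17, 2018), C (Apr 25, 2019), B (Jun 24, 2020), E (Nov 8, 2020), D (Dec 30, 2020).
Since D is not senior to A, the subordination leaves the order unchanged.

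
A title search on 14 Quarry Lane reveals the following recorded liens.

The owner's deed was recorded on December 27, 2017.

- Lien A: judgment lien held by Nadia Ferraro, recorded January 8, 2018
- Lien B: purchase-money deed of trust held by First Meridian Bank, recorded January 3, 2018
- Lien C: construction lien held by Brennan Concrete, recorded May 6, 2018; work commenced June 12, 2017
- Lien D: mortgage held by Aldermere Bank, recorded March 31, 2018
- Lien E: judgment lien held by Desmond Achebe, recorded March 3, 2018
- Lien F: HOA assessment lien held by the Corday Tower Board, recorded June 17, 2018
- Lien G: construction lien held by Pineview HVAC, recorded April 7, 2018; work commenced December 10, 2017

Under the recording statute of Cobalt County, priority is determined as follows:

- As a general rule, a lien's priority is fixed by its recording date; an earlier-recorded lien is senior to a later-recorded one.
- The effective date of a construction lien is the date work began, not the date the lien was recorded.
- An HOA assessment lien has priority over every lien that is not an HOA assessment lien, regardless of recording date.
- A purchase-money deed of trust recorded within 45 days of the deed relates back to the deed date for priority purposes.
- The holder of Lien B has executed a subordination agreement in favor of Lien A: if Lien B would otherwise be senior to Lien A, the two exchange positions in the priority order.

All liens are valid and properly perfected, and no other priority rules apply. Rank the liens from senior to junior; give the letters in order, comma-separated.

F, C, G, A, B, E, D

First, effective dates: B relates back to the deed date December 27, 2017; C relates back to June 12, 2017 (work commenced); G is treated as recorded December 10, 2017, the work-commencement date.
F, as an HOA assessment lien, has superpriority and ranks first.
The other liens, earliest effective date first: C (June 12, 2017), G (December 10, 2017), B (December 27, 2017), A (January 8, 2018), E (March 3, 2018), D (March 31, 2018).
Because B would otherwise rank above A, the subordination swaps them.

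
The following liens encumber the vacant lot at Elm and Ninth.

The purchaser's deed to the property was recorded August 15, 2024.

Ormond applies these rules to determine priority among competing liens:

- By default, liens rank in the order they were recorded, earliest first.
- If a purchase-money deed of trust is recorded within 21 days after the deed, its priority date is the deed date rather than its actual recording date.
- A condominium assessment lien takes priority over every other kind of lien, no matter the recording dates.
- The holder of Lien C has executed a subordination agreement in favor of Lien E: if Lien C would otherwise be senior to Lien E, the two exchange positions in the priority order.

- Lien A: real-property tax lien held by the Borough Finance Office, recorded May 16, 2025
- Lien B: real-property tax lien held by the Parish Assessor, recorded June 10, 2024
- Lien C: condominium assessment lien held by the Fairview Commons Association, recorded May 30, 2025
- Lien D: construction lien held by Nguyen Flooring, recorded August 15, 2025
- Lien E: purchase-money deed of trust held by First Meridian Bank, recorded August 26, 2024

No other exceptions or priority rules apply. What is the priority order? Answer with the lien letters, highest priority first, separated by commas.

Adjusting effective dates: E relates back to the deed date August 15, 2024.
C is a condominium assessment lien, so it outranks all other liens regardless of date.
Remaining liens by effective date: B (June 10, 2024), E (August 15, 2024), A (May 16, 2025), D (August 15, 2025).
C is senior to E before the subordination, so the two trade places.

E, B, C, A, D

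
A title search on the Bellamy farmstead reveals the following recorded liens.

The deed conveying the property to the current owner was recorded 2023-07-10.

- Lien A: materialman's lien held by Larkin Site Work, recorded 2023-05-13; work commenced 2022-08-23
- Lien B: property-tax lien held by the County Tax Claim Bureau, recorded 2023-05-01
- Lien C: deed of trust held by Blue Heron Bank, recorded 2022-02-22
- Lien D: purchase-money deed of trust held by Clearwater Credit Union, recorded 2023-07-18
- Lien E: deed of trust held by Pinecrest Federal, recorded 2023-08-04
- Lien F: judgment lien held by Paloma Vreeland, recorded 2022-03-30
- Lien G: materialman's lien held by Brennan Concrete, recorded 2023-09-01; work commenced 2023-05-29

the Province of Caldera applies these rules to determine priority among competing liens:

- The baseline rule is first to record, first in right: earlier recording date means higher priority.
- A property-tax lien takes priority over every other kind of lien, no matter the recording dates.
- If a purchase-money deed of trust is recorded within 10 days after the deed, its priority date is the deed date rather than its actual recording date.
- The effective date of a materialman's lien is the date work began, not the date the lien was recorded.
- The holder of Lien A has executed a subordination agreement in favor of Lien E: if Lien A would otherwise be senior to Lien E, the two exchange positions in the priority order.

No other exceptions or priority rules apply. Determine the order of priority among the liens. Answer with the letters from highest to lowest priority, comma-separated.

Adjusting effective dates: A relates back to 2022-08-23 (work commenced); D's effective date is the deed date, 2023-07-10; G is treated as recorded 2023-05-29, the work-commencement date.
B, as a property-tax lien, has superpriority and ranks first.
Among the remaining liens, by effective date: C (2022-02-22), F (2022-03-30), A (2022-08-23), G (2023-05-29), D (2023-07-10), E (2023-08-04).
A would otherwise be senior to E, so under the subordination agreement A and E exchange positions.

B, C, F, E, G, D, A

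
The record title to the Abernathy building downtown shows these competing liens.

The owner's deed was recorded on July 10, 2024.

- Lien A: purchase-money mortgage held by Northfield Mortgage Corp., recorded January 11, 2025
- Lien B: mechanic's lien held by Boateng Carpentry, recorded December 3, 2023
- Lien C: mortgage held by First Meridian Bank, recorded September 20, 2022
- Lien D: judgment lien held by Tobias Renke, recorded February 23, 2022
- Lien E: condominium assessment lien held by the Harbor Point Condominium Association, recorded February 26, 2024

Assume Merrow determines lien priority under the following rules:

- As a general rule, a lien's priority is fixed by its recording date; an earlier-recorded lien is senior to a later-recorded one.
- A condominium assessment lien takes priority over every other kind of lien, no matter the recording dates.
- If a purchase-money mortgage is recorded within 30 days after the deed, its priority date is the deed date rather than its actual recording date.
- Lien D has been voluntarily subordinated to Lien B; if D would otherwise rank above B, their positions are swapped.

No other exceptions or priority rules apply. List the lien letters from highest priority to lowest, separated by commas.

E, B, C, D, A

Adjusting effective dates: A missed the 30-day window (185 days after the deed), so its recording date stands.
As a condominium assessment lien, E is senior to every other lien.
Remaining liens by effective date: D (February 23, 2022), C (September 20, 2022), B (December 3, 2023), A (January 11, 2025).
D would otherwise be senior to B, so under the subordination agreement D and B exchange positions.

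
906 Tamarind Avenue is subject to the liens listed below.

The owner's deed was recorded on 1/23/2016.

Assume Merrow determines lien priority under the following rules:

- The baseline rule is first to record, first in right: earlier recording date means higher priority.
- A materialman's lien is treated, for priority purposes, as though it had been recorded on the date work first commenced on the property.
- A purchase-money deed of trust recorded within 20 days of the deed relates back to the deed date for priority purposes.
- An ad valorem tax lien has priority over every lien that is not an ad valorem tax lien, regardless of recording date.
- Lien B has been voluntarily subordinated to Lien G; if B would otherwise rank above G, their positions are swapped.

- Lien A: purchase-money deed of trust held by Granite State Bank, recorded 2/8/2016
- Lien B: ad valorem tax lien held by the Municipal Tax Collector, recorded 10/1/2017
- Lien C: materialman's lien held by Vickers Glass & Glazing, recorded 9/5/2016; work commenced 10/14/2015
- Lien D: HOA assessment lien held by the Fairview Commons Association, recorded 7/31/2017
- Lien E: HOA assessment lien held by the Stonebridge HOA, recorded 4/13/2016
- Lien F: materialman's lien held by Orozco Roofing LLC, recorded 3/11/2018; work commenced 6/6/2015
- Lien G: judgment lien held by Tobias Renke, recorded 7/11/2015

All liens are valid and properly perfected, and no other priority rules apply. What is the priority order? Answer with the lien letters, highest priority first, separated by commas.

G, F, B, C, A, E, D

Adjusting effective dates: A was recorded within the 20-day window, so its effective date is the deed date 1/23/2016; C's effective date is 10/14/2015, when work began; F's effective date is 6/6/2015, when work began.
B is an ad valorem tax lien, so it outranks all other liens regardless of date.
Among the remaining liens, by effective date: F (6/6/2015), G (7/11/2015), C (10/14/2015), A (1/23/2016), E (4/13/2016), D (7/31/2017).
B would otherwise be senior to G, so under the subordination agreement B and G exchange positions.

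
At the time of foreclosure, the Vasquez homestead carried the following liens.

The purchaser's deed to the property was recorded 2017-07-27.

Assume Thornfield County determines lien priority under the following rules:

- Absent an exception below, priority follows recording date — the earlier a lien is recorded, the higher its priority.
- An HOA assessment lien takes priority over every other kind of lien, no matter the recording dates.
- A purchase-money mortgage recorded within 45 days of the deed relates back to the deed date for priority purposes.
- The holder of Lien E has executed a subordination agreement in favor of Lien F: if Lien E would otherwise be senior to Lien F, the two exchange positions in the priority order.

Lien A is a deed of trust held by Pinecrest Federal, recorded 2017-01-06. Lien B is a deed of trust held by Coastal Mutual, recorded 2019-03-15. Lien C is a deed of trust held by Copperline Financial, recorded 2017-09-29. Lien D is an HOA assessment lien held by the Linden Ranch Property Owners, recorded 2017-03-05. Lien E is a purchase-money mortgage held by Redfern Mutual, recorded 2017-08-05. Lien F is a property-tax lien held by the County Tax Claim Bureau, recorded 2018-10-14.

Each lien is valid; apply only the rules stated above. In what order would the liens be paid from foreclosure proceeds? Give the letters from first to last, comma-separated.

First, effective dates: E was recorded within the 45-day window, so its effective date is the deed date 2017-07-27.
D is an HOA assessment lien, so it outranks all other liens regardless of date.
Ordering the rest by effective date: A (2017-01-06), E (2017-07-27), C (2017-09-29), F (2018-10-14), B (2019-03-15).
E would otherwise be senior to F, so under the subordination agreement E and F exchange positions.

D, A, F, C, E, B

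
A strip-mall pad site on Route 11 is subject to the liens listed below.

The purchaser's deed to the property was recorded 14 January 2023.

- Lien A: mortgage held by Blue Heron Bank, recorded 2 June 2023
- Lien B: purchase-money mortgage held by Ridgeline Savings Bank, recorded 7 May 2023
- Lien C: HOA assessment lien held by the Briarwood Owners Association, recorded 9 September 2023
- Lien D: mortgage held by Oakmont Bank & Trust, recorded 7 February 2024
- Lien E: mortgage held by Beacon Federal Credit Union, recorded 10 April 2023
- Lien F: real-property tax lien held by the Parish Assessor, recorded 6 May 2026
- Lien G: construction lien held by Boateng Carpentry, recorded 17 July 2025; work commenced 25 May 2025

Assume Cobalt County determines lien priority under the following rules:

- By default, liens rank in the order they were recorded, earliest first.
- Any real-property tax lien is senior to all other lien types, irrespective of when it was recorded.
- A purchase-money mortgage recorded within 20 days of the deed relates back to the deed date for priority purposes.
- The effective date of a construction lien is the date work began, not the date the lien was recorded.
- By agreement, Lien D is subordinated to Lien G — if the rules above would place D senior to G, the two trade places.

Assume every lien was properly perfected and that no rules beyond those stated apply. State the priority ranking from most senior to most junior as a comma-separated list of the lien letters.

F, E, B, A, C, G, D

Effective dates: B was recorded 113 days after the deed, outside the 20-day window, so it keeps its recording date; G relates back to 25 May 2025 (work commenced).
F is a real-property tax lien, so it outranks all other liens regardless of date.
Ordering the rest by effective date: E (10 April 2023), B (7 May 2023), A (2 June 2023), C (9 September 2023), D (7 February 2024), G (25 May 2025).
D would otherwise be senior to G, so under the subordination agreement D and G exchange positions.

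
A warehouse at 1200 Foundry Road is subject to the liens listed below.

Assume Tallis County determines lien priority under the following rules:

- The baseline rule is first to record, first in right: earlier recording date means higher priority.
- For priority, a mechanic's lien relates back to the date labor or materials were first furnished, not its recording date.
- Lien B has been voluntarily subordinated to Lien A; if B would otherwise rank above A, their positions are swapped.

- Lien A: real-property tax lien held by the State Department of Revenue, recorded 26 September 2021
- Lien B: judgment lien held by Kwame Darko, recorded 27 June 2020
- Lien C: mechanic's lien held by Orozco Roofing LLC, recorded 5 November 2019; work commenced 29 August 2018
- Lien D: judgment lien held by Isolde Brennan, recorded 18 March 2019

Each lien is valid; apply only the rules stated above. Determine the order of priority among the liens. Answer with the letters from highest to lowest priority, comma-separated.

C, D, A, B

First, effective dates: C's effective date is 29 August 2018, when work began.
Ordering by effective date: C (29 August 2018), D (18 March 2019), B (27 June 2020), A (26 September 2021).
Because B would otherwise rank above A, the subordination swaps them.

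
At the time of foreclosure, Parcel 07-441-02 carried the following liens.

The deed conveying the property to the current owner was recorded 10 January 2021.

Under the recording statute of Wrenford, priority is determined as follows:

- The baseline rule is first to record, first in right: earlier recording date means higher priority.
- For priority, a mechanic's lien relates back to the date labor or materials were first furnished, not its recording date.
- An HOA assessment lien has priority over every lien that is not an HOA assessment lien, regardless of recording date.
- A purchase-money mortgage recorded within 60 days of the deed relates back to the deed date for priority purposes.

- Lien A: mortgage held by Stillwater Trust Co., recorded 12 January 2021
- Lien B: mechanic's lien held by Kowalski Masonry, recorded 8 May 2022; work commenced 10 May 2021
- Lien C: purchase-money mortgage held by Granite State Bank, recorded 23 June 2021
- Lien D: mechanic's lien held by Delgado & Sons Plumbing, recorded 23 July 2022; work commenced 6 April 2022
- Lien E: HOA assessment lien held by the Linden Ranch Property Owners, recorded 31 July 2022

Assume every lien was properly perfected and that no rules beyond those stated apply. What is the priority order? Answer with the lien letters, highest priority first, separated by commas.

Effective dates: B is treated as recorded 10 May 2021, the work-commencement date; C missed the 60-day window (164 days after the deed), so its recording date stands; D is treated as recorded 6 April 2022, the work-commencement date.
E is an HOA assessment lien and takes priority over every other lien.
Among the remaining liens, by effective date: A (12 January 2021), B (10 May 2021), C (23 June 2021), D (6 April 2022).

E, A, B, C, D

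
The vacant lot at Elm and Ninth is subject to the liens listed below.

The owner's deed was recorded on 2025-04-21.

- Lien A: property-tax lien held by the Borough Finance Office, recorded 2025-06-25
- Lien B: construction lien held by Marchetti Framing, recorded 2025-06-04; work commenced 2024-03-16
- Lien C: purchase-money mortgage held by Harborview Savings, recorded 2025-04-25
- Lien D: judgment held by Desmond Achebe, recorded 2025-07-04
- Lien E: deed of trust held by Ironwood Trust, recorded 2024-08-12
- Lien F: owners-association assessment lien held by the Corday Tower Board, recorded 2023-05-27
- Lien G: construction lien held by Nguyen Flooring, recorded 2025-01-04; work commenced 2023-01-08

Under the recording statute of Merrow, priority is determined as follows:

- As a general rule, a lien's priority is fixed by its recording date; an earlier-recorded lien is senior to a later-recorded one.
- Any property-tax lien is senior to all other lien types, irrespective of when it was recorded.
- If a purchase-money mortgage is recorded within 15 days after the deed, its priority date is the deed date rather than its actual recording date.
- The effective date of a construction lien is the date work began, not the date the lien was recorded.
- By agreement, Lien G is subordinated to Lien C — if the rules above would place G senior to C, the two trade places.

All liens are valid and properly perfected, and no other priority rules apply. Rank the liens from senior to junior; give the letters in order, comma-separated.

A, C, F, B, E, G, D

Adjusting effective dates: B's effective date is 2024-03-16, when work began; C's effective date is the deed date, 2025-04-21; G is treated as recorded 2023-01-08, the work-commencement date.
A is a property-tax lien and takes priority over every other lien.
Ordering the rest by effective date: G (2023-01-08), F (2023-05-27), B (2024-03-16), E (2024-08-12), C (2025-04-21), D (2025-07-04).
G is senior to C before the subordination, so the two trade places.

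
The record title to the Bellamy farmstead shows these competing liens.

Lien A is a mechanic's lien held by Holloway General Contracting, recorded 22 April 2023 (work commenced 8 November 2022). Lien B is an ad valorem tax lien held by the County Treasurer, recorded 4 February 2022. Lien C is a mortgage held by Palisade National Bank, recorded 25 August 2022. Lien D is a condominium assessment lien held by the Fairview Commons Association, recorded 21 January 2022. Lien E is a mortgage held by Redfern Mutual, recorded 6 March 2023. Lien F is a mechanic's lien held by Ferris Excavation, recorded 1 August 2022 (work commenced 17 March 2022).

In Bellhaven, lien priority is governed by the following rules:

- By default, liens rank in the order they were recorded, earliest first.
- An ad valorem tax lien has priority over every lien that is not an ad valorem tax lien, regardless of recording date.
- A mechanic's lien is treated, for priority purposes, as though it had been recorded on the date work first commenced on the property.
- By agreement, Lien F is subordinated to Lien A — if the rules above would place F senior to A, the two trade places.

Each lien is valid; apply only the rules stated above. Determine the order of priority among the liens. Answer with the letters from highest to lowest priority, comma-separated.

B, D, A, C, F, E

Adjusting effective dates: A relates back to 8 November 2022 (work commenced); F relates back to 17 March 2022 (work commenced).
As an ad valorem tax lien, B is senior to every other lien.
Ordering the rest by effective date: D (21 January 2022), F (17 March 2022), C (25 August 2022), A (8 November 2022), E (6 March 2023).
F is senior to A before the subordination, so the two trade places.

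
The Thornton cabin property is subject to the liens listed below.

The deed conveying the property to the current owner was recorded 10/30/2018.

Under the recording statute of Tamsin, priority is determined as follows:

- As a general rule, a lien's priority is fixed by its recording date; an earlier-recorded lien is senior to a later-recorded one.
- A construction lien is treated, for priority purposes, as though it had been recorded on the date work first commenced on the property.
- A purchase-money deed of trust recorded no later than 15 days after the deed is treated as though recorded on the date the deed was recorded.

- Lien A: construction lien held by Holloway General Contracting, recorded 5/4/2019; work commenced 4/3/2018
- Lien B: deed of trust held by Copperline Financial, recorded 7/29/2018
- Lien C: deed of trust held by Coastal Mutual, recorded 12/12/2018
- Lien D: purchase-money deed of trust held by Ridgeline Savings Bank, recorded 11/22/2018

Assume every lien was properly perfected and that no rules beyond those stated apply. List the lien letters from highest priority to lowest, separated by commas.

A, B, D, C

Effective dates after the stated exceptions: A's effective date is 4/3/2018, when work began; D was recorded 23 days after the deed — beyond 15 days — so no relation-back applies.
By effective date: A (4/3/2018), B (7/29/2018), D (11/22/2018), C (12/12/2018).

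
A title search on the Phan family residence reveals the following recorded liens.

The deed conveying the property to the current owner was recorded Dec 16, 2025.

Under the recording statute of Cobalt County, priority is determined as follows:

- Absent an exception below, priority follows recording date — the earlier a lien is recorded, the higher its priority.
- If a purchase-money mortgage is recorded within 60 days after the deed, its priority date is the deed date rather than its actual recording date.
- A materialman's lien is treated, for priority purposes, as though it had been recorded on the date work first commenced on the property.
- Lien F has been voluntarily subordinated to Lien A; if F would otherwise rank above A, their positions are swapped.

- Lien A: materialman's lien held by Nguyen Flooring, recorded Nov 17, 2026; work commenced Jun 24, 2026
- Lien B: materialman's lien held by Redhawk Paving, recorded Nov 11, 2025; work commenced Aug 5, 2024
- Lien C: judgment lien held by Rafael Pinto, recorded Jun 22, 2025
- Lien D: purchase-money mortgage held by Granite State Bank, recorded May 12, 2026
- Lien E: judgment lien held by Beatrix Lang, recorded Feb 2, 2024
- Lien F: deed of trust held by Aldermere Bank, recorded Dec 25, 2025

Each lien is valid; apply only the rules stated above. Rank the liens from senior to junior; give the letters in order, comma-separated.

Effective dates after the stated exceptions: A relates back to Jun 24, 2026 (work commenced); B's effective date is Aug 5, 2024, when work began; D was recorded 147 days after the deed, outside the 60-day window, so it keeps its recording date.
By effective date, earliest first: E (Feb 2, 2024), B (Aug 5, 2024), C (Jun 22, 2025), F (Dec 25, 2025), D (May 12, 2026), A (Jun 24, 2026).
F would otherwise be senior to A, so under the subordination agreement F and A exchange positions.

E, B, C, A, D, F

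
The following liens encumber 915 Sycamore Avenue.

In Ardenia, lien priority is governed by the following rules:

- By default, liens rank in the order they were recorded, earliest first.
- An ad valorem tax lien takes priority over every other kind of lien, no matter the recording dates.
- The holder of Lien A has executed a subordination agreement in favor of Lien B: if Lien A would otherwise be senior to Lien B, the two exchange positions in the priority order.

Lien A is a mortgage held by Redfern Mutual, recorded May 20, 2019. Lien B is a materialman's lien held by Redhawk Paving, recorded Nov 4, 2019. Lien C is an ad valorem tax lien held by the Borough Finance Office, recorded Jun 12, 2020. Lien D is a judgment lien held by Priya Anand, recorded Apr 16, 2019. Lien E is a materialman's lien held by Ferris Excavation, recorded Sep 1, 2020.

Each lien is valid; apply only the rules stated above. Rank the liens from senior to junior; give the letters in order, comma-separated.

C, D, B, A, E

As an ad valorem tax lien, C is senior to every other lien.
Remaining liens by effective date: D (Apr 16, 2019), A (May 20, 2019), B (Nov 4, 2019), E (Sep 1, 2020).
A is senior to B before the subordination, so the two trade places.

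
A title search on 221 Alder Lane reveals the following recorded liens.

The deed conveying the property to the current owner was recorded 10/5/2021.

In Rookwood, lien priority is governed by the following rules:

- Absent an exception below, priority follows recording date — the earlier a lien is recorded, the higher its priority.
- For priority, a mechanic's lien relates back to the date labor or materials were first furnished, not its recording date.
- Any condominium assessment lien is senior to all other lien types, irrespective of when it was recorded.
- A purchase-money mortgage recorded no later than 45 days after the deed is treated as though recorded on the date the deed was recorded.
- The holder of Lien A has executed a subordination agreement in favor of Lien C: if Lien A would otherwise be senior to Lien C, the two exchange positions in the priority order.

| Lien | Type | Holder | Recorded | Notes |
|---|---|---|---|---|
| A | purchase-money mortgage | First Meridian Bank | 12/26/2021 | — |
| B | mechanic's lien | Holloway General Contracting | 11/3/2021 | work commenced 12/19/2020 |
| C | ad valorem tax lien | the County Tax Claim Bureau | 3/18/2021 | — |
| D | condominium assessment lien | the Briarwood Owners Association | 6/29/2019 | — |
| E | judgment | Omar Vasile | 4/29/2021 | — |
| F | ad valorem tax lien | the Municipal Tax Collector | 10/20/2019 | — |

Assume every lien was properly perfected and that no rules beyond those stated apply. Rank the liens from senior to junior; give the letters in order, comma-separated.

Effective dates: A missed the 45-day window (82 days after the deed), so its recording date stands; B relates back to 12/19/2020 (work commenced).
D is a condominium assessment lien and takes priority over every other lien.
Remaining liens by effective date: F (10/20/2019), B (12/19/2020), C (3/18/2021), E (4/29/2021), A (12/26/2021).
A already ranks below C; the subordination has no effect.

D, F, B, C, E, A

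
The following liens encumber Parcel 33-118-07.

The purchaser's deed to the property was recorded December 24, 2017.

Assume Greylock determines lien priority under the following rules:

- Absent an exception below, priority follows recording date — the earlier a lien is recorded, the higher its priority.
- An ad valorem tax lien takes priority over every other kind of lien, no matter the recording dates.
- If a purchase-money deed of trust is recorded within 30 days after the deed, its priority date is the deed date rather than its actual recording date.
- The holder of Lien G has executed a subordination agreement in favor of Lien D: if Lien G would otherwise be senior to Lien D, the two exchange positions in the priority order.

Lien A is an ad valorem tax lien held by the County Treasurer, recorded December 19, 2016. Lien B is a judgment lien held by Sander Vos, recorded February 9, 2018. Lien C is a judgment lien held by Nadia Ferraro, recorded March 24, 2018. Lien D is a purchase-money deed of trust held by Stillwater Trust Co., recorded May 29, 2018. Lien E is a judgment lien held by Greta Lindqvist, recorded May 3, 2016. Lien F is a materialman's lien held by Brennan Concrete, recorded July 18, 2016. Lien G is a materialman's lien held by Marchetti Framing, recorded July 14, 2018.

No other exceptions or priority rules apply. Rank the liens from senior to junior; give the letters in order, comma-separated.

Effective dates: D was recorded 156 days after the deed, outside the 30-day window, so it keeps its recording date.
A, as an ad valorem tax lien, has superpriority and ranks first.
Remaining liens by effective date: E (May 3, 2016), F (July 18, 2016), B (February 9, 2018), C (March 24, 2018), D (May 29, 2018), G (July 14, 2018).
G already ranks below D; the subordination has no effect.

A, E, F, B, C, D, G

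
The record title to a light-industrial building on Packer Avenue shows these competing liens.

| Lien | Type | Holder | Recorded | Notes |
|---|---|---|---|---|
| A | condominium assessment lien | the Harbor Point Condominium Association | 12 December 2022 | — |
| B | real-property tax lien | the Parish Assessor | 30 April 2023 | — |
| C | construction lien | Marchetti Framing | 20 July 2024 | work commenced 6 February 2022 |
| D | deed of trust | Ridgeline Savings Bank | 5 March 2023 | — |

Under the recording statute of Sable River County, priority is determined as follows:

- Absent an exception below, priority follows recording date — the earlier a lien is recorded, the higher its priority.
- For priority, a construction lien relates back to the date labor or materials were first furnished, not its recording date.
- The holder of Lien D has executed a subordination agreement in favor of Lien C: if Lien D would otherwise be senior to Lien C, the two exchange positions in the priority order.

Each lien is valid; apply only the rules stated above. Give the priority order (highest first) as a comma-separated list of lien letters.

C, A, D, B

Adjusting effective dates: C relates back to 6 February 2022 (work commenced).
By effective date, earliest first: C (6 February 2022), A (12 December 2022), D (5 March 2023), B (30 April 2023).
D is already junior to C, so the subordination agreement changes nothing.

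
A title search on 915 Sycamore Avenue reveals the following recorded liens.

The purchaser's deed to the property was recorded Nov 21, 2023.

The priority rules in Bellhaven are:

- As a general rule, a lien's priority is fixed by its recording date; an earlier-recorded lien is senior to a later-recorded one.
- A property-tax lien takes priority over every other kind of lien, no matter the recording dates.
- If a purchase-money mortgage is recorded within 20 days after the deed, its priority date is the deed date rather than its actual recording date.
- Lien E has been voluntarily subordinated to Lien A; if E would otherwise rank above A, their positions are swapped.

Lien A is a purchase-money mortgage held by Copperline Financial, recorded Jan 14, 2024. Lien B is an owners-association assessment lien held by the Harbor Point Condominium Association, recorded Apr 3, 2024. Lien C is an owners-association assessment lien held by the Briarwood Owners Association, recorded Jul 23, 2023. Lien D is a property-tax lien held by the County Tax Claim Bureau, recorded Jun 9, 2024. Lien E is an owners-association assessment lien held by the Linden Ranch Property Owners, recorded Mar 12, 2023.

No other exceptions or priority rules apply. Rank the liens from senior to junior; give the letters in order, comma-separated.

Effective dates: A was recorded 54 days after the deed, outside the 20-day window, so it keeps its recording date.
D is a property-tax lien, so it outranks all other liens regardless of date.
Ordering the rest by effective date: E (Mar 12, 2023), C (Jul 23, 2023), A (Jan 14, 2024), B (Apr 3, 2024).
The subordination applies — E was senior to A — so E and A swap.

D, A, C, E, B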